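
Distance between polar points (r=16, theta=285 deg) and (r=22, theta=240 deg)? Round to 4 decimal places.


d = sqrt(r1^2 + r2^2 - 2*r1*r2*cos(t2-t1))
d = sqrt(16^2 + 22^2 - 2*16*22*cos(240-285)) = 15.5627

15.5627


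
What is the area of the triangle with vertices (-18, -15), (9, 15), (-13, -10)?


Area = |x1(y2-y3) + x2(y3-y1) + x3(y1-y2)| / 2
= |-18*(15--10) + 9*(-10--15) + -13*(-15-15)| / 2
= 7.5

7.5


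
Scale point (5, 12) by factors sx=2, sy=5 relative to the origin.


Scaling: (x*sx, y*sy) = (5*2, 12*5) = (10, 60)

(10, 60)


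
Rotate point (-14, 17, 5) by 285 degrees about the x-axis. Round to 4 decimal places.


x' = -14
y' = 17*cos(285) - 5*sin(285) = 9.2296
z' = 17*sin(285) + 5*cos(285) = -15.1266

(-14, 9.2296, -15.1266)


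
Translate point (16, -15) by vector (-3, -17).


Translation: (x+dx, y+dy) = (16+-3, -15+-17) = (13, -32)

(13, -32)


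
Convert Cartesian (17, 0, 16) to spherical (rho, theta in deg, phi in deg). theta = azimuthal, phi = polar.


rho = sqrt(17^2 + 0^2 + 16^2) = 23.3452
theta = atan2(0, 17) = 0 deg
phi = acos(16/23.3452) = 46.7357 deg

rho = 23.3452, theta = 0 deg, phi = 46.7357 deg


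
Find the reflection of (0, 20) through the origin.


Reflection through origin: (x, y) -> (-x, -y)
(0, 20) -> (0, -20)

(0, -20)


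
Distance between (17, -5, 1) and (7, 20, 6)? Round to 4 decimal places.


d = sqrt((7-17)^2 + (20--5)^2 + (6-1)^2) = 27.3861

27.3861


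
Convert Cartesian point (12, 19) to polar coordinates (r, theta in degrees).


r = sqrt(12^2 + 19^2) = 22.4722
theta = atan2(19, 12) = 57.7244 degrees

r = 22.4722, theta = 57.7244 degrees


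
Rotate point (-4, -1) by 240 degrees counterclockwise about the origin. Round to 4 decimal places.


x' = -4*cos(240) - -1*sin(240) = 1.134
y' = -4*sin(240) + -1*cos(240) = 3.9641

(1.134, 3.9641)


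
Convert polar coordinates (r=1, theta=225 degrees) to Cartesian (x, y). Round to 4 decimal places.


x = 1 * cos(225) = -0.7071
y = 1 * sin(225) = -0.7071

(-0.7071, -0.7071)


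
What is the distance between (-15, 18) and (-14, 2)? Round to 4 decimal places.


d = sqrt((-14--15)^2 + (2-18)^2) = 16.0312

16.0312


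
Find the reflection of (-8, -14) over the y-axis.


Reflection across y-axis: (x, y) -> (-x, y)
(-8, -14) -> (8, -14)

(8, -14)


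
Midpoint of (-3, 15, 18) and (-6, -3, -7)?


Midpoint = ((-3+-6)/2, (15+-3)/2, (18+-7)/2) = (-4.5, 6, 5.5)

(-4.5, 6, 5.5)


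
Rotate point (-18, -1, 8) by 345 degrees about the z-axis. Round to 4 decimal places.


x' = -18*cos(345) - -1*sin(345) = -17.6455
y' = -18*sin(345) + -1*cos(345) = 3.6928
z' = 8

(-17.6455, 3.6928, 8)


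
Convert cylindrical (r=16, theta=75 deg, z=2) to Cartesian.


x = 16 * cos(75) = 4.1411
y = 16 * sin(75) = 15.4548
z = 2

(4.1411, 15.4548, 2)


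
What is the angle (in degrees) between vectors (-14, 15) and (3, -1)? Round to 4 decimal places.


dot = -14*3 + 15*-1 = -57
|u| = 20.5183, |v| = 3.1623
cos(angle) = -0.8785
angle = 151.46 degrees

151.46 degrees


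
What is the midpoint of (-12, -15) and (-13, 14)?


Midpoint = ((-12+-13)/2, (-15+14)/2) = (-12.5, -0.5)

(-12.5, -0.5)


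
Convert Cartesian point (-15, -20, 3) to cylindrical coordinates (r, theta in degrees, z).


r = sqrt((-15)^2 + (-20)^2) = 25
theta = atan2(-20, -15) = 233.1301 deg
z = 3

r = 25, theta = 233.1301 deg, z = 3


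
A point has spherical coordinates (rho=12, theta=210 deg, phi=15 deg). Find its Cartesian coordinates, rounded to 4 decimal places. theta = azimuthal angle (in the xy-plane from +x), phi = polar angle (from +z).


x = 12 * sin(15) * cos(210) = -2.6897
y = 12 * sin(15) * sin(210) = -1.5529
z = 12 * cos(15) = 11.5911

(-2.6897, -1.5529, 11.5911)


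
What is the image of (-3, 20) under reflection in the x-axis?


Reflection across x-axis: (x, y) -> (x, -y)
(-3, 20) -> (-3, -20)

(-3, -20)


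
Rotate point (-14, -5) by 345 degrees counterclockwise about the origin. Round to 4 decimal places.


x' = -14*cos(345) - -5*sin(345) = -14.8171
y' = -14*sin(345) + -5*cos(345) = -1.2062

(-14.8171, -1.2062)


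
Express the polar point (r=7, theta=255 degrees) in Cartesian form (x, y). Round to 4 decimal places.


x = 7 * cos(255) = -1.8117
y = 7 * sin(255) = -6.7615

(-1.8117, -6.7615)


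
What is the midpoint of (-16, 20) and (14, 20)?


Midpoint = ((-16+14)/2, (20+20)/2) = (-1, 20)

(-1, 20)


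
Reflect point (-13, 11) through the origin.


Reflection through origin: (x, y) -> (-x, -y)
(-13, 11) -> (13, -11)

(13, -11)


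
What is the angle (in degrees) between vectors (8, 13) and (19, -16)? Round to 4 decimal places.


dot = 8*19 + 13*-16 = -56
|u| = 15.2643, |v| = 24.8395
cos(angle) = -0.1477
angle = 98.4934 degrees

98.4934 degrees


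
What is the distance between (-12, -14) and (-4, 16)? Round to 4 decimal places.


d = sqrt((-4--12)^2 + (16--14)^2) = 31.0483

31.0483


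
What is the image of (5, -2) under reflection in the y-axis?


Reflection across y-axis: (x, y) -> (-x, y)
(5, -2) -> (-5, -2)

(-5, -2)


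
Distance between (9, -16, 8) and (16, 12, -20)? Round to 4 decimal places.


d = sqrt((16-9)^2 + (12--16)^2 + (-20-8)^2) = 40.2119

40.2119


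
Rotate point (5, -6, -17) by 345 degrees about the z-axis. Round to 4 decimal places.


x' = 5*cos(345) - -6*sin(345) = 3.2767
y' = 5*sin(345) + -6*cos(345) = -7.0897
z' = -17

(3.2767, -7.0897, -17)


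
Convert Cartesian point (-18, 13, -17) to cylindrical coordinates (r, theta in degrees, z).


r = sqrt((-18)^2 + 13^2) = 22.2036
theta = atan2(13, -18) = 144.1623 deg
z = -17

r = 22.2036, theta = 144.1623 deg, z = -17


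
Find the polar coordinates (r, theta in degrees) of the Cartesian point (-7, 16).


r = sqrt((-7)^2 + 16^2) = 17.4642
theta = atan2(16, -7) = 113.6294 degrees

r = 17.4642, theta = 113.6294 degrees


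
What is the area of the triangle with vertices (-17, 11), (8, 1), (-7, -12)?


Area = |x1(y2-y3) + x2(y3-y1) + x3(y1-y2)| / 2
= |-17*(1--12) + 8*(-12-11) + -7*(11-1)| / 2
= 237.5

237.5


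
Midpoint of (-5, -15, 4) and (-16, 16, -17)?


Midpoint = ((-5+-16)/2, (-15+16)/2, (4+-17)/2) = (-10.5, 0.5, -6.5)

(-10.5, 0.5, -6.5)


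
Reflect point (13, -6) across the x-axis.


Reflection across x-axis: (x, y) -> (x, -y)
(13, -6) -> (13, 6)

(13, 6)


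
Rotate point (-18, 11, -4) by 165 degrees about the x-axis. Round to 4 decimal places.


x' = -18
y' = 11*cos(165) - -4*sin(165) = -9.5899
z' = 11*sin(165) + -4*cos(165) = 6.7107

(-18, -9.5899, 6.7107)


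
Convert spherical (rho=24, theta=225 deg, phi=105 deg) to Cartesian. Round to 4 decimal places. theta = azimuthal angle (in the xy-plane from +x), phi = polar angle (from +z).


x = 24 * sin(105) * cos(225) = -16.3923
y = 24 * sin(105) * sin(225) = -16.3923
z = 24 * cos(105) = -6.2117

(-16.3923, -16.3923, -6.2117)


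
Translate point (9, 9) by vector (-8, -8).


Translation: (x+dx, y+dy) = (9+-8, 9+-8) = (1, 1)

(1, 1)


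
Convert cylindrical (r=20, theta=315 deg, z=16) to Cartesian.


x = 20 * cos(315) = 14.1421
y = 20 * sin(315) = -14.1421
z = 16

(14.1421, -14.1421, 16)


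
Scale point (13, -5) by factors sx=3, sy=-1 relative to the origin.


Scaling: (x*sx, y*sy) = (13*3, -5*-1) = (39, 5)

(39, 5)


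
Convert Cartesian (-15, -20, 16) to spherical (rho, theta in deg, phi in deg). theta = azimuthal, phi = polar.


rho = sqrt((-15)^2 + (-20)^2 + 16^2) = 29.6816
theta = atan2(-20, -15) = 233.1301 deg
phi = acos(16/29.6816) = 57.3808 deg

rho = 29.6816, theta = 233.1301 deg, phi = 57.3808 deg


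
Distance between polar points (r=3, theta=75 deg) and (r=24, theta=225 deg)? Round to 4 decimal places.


d = sqrt(r1^2 + r2^2 - 2*r1*r2*cos(t2-t1))
d = sqrt(3^2 + 24^2 - 2*3*24*cos(225-75)) = 26.6403

26.6403


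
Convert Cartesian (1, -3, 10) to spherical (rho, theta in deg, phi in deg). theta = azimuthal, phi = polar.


rho = sqrt(1^2 + (-3)^2 + 10^2) = 10.4881
theta = atan2(-3, 1) = 288.4349 deg
phi = acos(10/10.4881) = 17.5484 deg

rho = 10.4881, theta = 288.4349 deg, phi = 17.5484 deg


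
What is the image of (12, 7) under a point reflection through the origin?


Reflection through origin: (x, y) -> (-x, -y)
(12, 7) -> (-12, -7)

(-12, -7)


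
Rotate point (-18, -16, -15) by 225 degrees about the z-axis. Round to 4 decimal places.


x' = -18*cos(225) - -16*sin(225) = 1.4142
y' = -18*sin(225) + -16*cos(225) = 24.0416
z' = -15

(1.4142, 24.0416, -15)


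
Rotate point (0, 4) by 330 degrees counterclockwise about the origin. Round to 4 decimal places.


x' = 0*cos(330) - 4*sin(330) = 2
y' = 0*sin(330) + 4*cos(330) = 3.4641

(2, 3.4641)


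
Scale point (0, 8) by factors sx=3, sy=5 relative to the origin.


Scaling: (x*sx, y*sy) = (0*3, 8*5) = (0, 40)

(0, 40)


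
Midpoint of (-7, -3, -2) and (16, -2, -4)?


Midpoint = ((-7+16)/2, (-3+-2)/2, (-2+-4)/2) = (4.5, -2.5, -3)

(4.5, -2.5, -3)


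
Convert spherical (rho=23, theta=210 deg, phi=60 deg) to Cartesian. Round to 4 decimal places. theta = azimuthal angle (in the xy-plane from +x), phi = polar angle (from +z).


x = 23 * sin(60) * cos(210) = -17.25
y = 23 * sin(60) * sin(210) = -9.9593
z = 23 * cos(60) = 11.5

(-17.25, -9.9593, 11.5)


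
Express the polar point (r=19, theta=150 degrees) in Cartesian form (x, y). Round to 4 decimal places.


x = 19 * cos(150) = -16.4545
y = 19 * sin(150) = 9.5

(-16.4545, 9.5)


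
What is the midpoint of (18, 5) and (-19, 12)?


Midpoint = ((18+-19)/2, (5+12)/2) = (-0.5, 8.5)

(-0.5, 8.5)


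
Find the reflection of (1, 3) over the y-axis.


Reflection across y-axis: (x, y) -> (-x, y)
(1, 3) -> (-1, 3)

(-1, 3)


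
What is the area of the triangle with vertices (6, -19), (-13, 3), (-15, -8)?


Area = |x1(y2-y3) + x2(y3-y1) + x3(y1-y2)| / 2
= |6*(3--8) + -13*(-8--19) + -15*(-19-3)| / 2
= 126.5

126.5


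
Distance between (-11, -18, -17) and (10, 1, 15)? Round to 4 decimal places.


d = sqrt((10--11)^2 + (1--18)^2 + (15--17)^2) = 42.7317

42.7317


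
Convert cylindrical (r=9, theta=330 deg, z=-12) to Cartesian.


x = 9 * cos(330) = 7.7942
y = 9 * sin(330) = -4.5
z = -12

(7.7942, -4.5, -12)


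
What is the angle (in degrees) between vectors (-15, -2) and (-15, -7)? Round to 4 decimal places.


dot = -15*-15 + -2*-7 = 239
|u| = 15.1327, |v| = 16.5529
cos(angle) = 0.9541
angle = 17.4223 degrees

17.4223 degrees


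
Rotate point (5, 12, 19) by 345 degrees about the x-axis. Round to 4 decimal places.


x' = 5
y' = 12*cos(345) - 19*sin(345) = 16.5087
z' = 12*sin(345) + 19*cos(345) = 15.2468

(5, 16.5087, 15.2468)


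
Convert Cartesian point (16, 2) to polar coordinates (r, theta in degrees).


r = sqrt(16^2 + 2^2) = 16.1245
theta = atan2(2, 16) = 7.125 degrees

r = 16.1245, theta = 7.125 degrees


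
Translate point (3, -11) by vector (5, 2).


Translation: (x+dx, y+dy) = (3+5, -11+2) = (8, -9)

(8, -9)


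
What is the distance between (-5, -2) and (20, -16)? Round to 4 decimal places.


d = sqrt((20--5)^2 + (-16--2)^2) = 28.6531

28.6531


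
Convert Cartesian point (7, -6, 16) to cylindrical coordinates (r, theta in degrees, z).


r = sqrt(7^2 + (-6)^2) = 9.2195
theta = atan2(-6, 7) = 319.3987 deg
z = 16

r = 9.2195, theta = 319.3987 deg, z = 16


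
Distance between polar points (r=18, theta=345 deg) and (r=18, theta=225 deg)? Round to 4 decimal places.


d = sqrt(r1^2 + r2^2 - 2*r1*r2*cos(t2-t1))
d = sqrt(18^2 + 18^2 - 2*18*18*cos(225-345)) = 31.1769

31.1769


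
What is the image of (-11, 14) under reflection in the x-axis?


Reflection across x-axis: (x, y) -> (x, -y)
(-11, 14) -> (-11, -14)

(-11, -14)


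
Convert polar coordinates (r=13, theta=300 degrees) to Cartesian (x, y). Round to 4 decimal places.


x = 13 * cos(300) = 6.5
y = 13 * sin(300) = -11.2583

(6.5, -11.2583)


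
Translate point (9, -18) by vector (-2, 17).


Translation: (x+dx, y+dy) = (9+-2, -18+17) = (7, -1)

(7, -1)


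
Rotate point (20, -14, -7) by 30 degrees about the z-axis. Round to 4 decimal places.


x' = 20*cos(30) - -14*sin(30) = 24.3205
y' = 20*sin(30) + -14*cos(30) = -2.1244
z' = -7

(24.3205, -2.1244, -7)


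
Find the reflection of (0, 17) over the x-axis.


Reflection across x-axis: (x, y) -> (x, -y)
(0, 17) -> (0, -17)

(0, -17)


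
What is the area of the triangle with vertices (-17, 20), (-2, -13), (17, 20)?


Area = |x1(y2-y3) + x2(y3-y1) + x3(y1-y2)| / 2
= |-17*(-13-20) + -2*(20-20) + 17*(20--13)| / 2
= 561

561


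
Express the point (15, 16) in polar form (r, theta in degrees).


r = sqrt(15^2 + 16^2) = 21.9317
theta = atan2(16, 15) = 46.8476 degrees

r = 21.9317, theta = 46.8476 degrees


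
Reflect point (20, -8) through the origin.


Reflection through origin: (x, y) -> (-x, -y)
(20, -8) -> (-20, 8)

(-20, 8)


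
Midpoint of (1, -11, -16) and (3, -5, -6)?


Midpoint = ((1+3)/2, (-11+-5)/2, (-16+-6)/2) = (2, -8, -11)

(2, -8, -11)


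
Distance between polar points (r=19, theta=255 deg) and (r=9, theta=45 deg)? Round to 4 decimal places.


d = sqrt(r1^2 + r2^2 - 2*r1*r2*cos(t2-t1))
d = sqrt(19^2 + 9^2 - 2*19*9*cos(45-255)) = 27.1695

27.1695


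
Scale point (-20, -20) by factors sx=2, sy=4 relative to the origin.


Scaling: (x*sx, y*sy) = (-20*2, -20*4) = (-40, -80)

(-40, -80)


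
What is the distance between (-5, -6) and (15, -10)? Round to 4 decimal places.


d = sqrt((15--5)^2 + (-10--6)^2) = 20.3961

20.3961


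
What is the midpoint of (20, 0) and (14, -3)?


Midpoint = ((20+14)/2, (0+-3)/2) = (17, -1.5)

(17, -1.5)


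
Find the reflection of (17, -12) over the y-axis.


Reflection across y-axis: (x, y) -> (-x, y)
(17, -12) -> (-17, -12)

(-17, -12)


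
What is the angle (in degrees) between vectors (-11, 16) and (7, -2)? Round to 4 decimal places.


dot = -11*7 + 16*-2 = -109
|u| = 19.4165, |v| = 7.2801
cos(angle) = -0.7711
angle = 140.4539 degrees

140.4539 degrees


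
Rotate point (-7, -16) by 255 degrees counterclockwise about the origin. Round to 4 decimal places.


x' = -7*cos(255) - -16*sin(255) = -13.6431
y' = -7*sin(255) + -16*cos(255) = 10.9026

(-13.6431, 10.9026)


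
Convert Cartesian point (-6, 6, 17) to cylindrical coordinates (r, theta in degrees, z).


r = sqrt((-6)^2 + 6^2) = 8.4853
theta = atan2(6, -6) = 135 deg
z = 17

r = 8.4853, theta = 135 deg, z = 17


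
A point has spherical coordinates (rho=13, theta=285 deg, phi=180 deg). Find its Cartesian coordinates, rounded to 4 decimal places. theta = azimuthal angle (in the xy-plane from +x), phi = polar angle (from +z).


x = 13 * sin(180) * cos(285) = 0
y = 13 * sin(180) * sin(285) = 0
z = 13 * cos(180) = -13

(0, 0, -13)


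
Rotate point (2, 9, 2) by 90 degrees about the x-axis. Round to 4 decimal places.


x' = 2
y' = 9*cos(90) - 2*sin(90) = -2
z' = 9*sin(90) + 2*cos(90) = 9

(2, -2, 9)


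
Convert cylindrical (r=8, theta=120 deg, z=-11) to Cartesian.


x = 8 * cos(120) = -4
y = 8 * sin(120) = 6.9282
z = -11

(-4, 6.9282, -11)


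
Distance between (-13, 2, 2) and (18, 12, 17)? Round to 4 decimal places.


d = sqrt((18--13)^2 + (12-2)^2 + (17-2)^2) = 35.8608

35.8608


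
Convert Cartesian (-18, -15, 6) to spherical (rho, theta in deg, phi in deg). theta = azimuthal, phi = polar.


rho = sqrt((-18)^2 + (-15)^2 + 6^2) = 24.1868
theta = atan2(-15, -18) = 219.8056 deg
phi = acos(6/24.1868) = 75.6367 deg

rho = 24.1868, theta = 219.8056 deg, phi = 75.6367 deg


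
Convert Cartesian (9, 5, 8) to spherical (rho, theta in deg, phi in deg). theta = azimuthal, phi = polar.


rho = sqrt(9^2 + 5^2 + 8^2) = 13.0384
theta = atan2(5, 9) = 29.0546 deg
phi = acos(8/13.0384) = 52.1518 deg

rho = 13.0384, theta = 29.0546 deg, phi = 52.1518 deg


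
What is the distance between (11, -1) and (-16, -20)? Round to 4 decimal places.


d = sqrt((-16-11)^2 + (-20--1)^2) = 33.0151

33.0151


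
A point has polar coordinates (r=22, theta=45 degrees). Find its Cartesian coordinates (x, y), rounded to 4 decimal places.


x = 22 * cos(45) = 15.5563
y = 22 * sin(45) = 15.5563

(15.5563, 15.5563)


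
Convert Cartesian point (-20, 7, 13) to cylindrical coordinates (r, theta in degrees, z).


r = sqrt((-20)^2 + 7^2) = 21.1896
theta = atan2(7, -20) = 160.71 deg
z = 13

r = 21.1896, theta = 160.71 deg, z = 13


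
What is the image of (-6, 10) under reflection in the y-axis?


Reflection across y-axis: (x, y) -> (-x, y)
(-6, 10) -> (6, 10)

(6, 10)


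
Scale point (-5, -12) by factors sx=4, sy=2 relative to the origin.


Scaling: (x*sx, y*sy) = (-5*4, -12*2) = (-20, -24)

(-20, -24)


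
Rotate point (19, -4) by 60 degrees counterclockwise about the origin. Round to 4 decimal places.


x' = 19*cos(60) - -4*sin(60) = 12.9641
y' = 19*sin(60) + -4*cos(60) = 14.4545

(12.9641, 14.4545)


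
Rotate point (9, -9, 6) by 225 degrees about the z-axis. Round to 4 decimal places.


x' = 9*cos(225) - -9*sin(225) = -12.7279
y' = 9*sin(225) + -9*cos(225) = 0
z' = 6

(-12.7279, 0, 6)


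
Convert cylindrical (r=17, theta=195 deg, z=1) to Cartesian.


x = 17 * cos(195) = -16.4207
y = 17 * sin(195) = -4.3999
z = 1

(-16.4207, -4.3999, 1)


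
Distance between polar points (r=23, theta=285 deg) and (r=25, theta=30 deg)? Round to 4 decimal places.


d = sqrt(r1^2 + r2^2 - 2*r1*r2*cos(t2-t1))
d = sqrt(23^2 + 25^2 - 2*23*25*cos(30-285)) = 38.1004

38.1004


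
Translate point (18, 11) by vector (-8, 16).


Translation: (x+dx, y+dy) = (18+-8, 11+16) = (10, 27)

(10, 27)


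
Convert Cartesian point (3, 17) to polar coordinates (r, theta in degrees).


r = sqrt(3^2 + 17^2) = 17.2627
theta = atan2(17, 3) = 79.992 degrees

r = 17.2627, theta = 79.992 degrees


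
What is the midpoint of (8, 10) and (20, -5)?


Midpoint = ((8+20)/2, (10+-5)/2) = (14, 2.5)

(14, 2.5)


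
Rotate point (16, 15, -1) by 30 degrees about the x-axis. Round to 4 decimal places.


x' = 16
y' = 15*cos(30) - -1*sin(30) = 13.4904
z' = 15*sin(30) + -1*cos(30) = 6.634

(16, 13.4904, 6.634)


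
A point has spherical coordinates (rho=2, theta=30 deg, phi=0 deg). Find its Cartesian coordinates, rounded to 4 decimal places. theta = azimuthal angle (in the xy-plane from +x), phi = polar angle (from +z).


x = 2 * sin(0) * cos(30) = 0
y = 2 * sin(0) * sin(30) = 0
z = 2 * cos(0) = 2

(0, 0, 2)


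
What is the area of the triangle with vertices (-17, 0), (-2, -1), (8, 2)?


Area = |x1(y2-y3) + x2(y3-y1) + x3(y1-y2)| / 2
= |-17*(-1-2) + -2*(2-0) + 8*(0--1)| / 2
= 27.5

27.5


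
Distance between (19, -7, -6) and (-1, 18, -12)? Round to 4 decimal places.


d = sqrt((-1-19)^2 + (18--7)^2 + (-12--6)^2) = 32.573

32.573


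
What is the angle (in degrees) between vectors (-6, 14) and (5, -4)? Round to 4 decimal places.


dot = -6*5 + 14*-4 = -86
|u| = 15.2315, |v| = 6.4031
cos(angle) = -0.8818
angle = 151.8584 degrees

151.8584 degrees


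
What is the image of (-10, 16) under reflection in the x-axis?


Reflection across x-axis: (x, y) -> (x, -y)
(-10, 16) -> (-10, -16)

(-10, -16)


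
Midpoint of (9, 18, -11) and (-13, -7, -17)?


Midpoint = ((9+-13)/2, (18+-7)/2, (-11+-17)/2) = (-2, 5.5, -14)

(-2, 5.5, -14)


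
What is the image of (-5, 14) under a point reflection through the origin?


Reflection through origin: (x, y) -> (-x, -y)
(-5, 14) -> (5, -14)

(5, -14)


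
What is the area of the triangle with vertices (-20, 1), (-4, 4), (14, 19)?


Area = |x1(y2-y3) + x2(y3-y1) + x3(y1-y2)| / 2
= |-20*(4-19) + -4*(19-1) + 14*(1-4)| / 2
= 93

93


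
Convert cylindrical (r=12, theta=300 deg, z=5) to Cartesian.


x = 12 * cos(300) = 6
y = 12 * sin(300) = -10.3923
z = 5

(6, -10.3923, 5)


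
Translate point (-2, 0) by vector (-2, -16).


Translation: (x+dx, y+dy) = (-2+-2, 0+-16) = (-4, -16)

(-4, -16)


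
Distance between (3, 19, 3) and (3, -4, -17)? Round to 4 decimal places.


d = sqrt((3-3)^2 + (-4-19)^2 + (-17-3)^2) = 30.4795

30.4795


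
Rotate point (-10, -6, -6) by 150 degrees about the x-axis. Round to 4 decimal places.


x' = -10
y' = -6*cos(150) - -6*sin(150) = 8.1962
z' = -6*sin(150) + -6*cos(150) = 2.1962

(-10, 8.1962, 2.1962)


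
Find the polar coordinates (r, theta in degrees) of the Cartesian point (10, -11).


r = sqrt(10^2 + (-11)^2) = 14.8661
theta = atan2(-11, 10) = 312.2737 degrees

r = 14.8661, theta = 312.2737 degrees


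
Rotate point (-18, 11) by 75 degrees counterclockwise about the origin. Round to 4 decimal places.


x' = -18*cos(75) - 11*sin(75) = -15.2839
y' = -18*sin(75) + 11*cos(75) = -14.5397

(-15.2839, -14.5397)


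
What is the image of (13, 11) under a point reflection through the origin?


Reflection through origin: (x, y) -> (-x, -y)
(13, 11) -> (-13, -11)

(-13, -11)


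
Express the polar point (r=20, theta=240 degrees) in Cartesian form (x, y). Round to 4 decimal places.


x = 20 * cos(240) = -10
y = 20 * sin(240) = -17.3205

(-10, -17.3205)


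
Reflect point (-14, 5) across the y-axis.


Reflection across y-axis: (x, y) -> (-x, y)
(-14, 5) -> (14, 5)

(14, 5)


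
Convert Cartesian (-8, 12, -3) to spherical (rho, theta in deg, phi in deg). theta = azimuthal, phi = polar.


rho = sqrt((-8)^2 + 12^2 + (-3)^2) = 14.7309
theta = atan2(12, -8) = 123.6901 deg
phi = acos(-3/14.7309) = 101.7507 deg

rho = 14.7309, theta = 123.6901 deg, phi = 101.7507 deg


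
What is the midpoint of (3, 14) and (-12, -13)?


Midpoint = ((3+-12)/2, (14+-13)/2) = (-4.5, 0.5)

(-4.5, 0.5)


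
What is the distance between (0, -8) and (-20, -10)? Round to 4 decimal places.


d = sqrt((-20-0)^2 + (-10--8)^2) = 20.0998

20.0998


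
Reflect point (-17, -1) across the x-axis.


Reflection across x-axis: (x, y) -> (x, -y)
(-17, -1) -> (-17, 1)

(-17, 1)


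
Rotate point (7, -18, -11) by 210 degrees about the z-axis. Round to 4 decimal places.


x' = 7*cos(210) - -18*sin(210) = -15.0622
y' = 7*sin(210) + -18*cos(210) = 12.0885
z' = -11

(-15.0622, 12.0885, -11)


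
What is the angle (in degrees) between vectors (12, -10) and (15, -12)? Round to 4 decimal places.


dot = 12*15 + -10*-12 = 300
|u| = 15.6205, |v| = 19.2094
cos(angle) = 0.9998
angle = 1.1458 degrees

1.1458 degrees


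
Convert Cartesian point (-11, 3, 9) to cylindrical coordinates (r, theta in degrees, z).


r = sqrt((-11)^2 + 3^2) = 11.4018
theta = atan2(3, -11) = 164.7449 deg
z = 9

r = 11.4018, theta = 164.7449 deg, z = 9


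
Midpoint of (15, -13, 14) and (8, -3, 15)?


Midpoint = ((15+8)/2, (-13+-3)/2, (14+15)/2) = (11.5, -8, 14.5)

(11.5, -8, 14.5)


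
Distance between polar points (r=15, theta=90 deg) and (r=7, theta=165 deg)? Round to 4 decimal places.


d = sqrt(r1^2 + r2^2 - 2*r1*r2*cos(t2-t1))
d = sqrt(15^2 + 7^2 - 2*15*7*cos(165-90)) = 14.8205

14.8205


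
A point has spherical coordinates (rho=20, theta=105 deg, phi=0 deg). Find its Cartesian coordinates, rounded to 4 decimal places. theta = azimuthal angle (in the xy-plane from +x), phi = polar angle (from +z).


x = 20 * sin(0) * cos(105) = 0
y = 20 * sin(0) * sin(105) = 0
z = 20 * cos(0) = 20

(0, 0, 20)


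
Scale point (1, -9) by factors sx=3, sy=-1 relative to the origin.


Scaling: (x*sx, y*sy) = (1*3, -9*-1) = (3, 9)

(3, 9)


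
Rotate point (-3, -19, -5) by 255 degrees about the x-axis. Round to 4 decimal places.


x' = -3
y' = -19*cos(255) - -5*sin(255) = 0.0879
z' = -19*sin(255) + -5*cos(255) = 19.6467

(-3, 0.0879, 19.6467)


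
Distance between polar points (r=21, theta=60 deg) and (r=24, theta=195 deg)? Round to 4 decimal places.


d = sqrt(r1^2 + r2^2 - 2*r1*r2*cos(t2-t1))
d = sqrt(21^2 + 24^2 - 2*21*24*cos(195-60)) = 41.5904

41.5904


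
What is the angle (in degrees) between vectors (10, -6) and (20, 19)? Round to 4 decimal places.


dot = 10*20 + -6*19 = 86
|u| = 11.6619, |v| = 27.5862
cos(angle) = 0.2673
angle = 74.495 degrees

74.495 degrees


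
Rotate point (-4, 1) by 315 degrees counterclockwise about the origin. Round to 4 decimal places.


x' = -4*cos(315) - 1*sin(315) = -2.1213
y' = -4*sin(315) + 1*cos(315) = 3.5355

(-2.1213, 3.5355)


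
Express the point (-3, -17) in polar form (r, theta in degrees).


r = sqrt((-3)^2 + (-17)^2) = 17.2627
theta = atan2(-17, -3) = 259.992 degrees

r = 17.2627, theta = 259.992 degrees


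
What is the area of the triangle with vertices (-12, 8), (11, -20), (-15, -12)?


Area = |x1(y2-y3) + x2(y3-y1) + x3(y1-y2)| / 2
= |-12*(-20--12) + 11*(-12-8) + -15*(8--20)| / 2
= 272

272


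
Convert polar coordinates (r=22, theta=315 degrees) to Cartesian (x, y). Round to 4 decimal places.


x = 22 * cos(315) = 15.5563
y = 22 * sin(315) = -15.5563

(15.5563, -15.5563)


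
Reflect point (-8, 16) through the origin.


Reflection through origin: (x, y) -> (-x, -y)
(-8, 16) -> (8, -16)

(8, -16)


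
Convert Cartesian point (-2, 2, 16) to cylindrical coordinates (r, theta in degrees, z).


r = sqrt((-2)^2 + 2^2) = 2.8284
theta = atan2(2, -2) = 135 deg
z = 16

r = 2.8284, theta = 135 deg, z = 16


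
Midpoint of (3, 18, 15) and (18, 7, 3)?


Midpoint = ((3+18)/2, (18+7)/2, (15+3)/2) = (10.5, 12.5, 9)

(10.5, 12.5, 9)


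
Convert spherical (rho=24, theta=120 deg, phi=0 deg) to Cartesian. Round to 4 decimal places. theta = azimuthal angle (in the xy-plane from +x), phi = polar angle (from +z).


x = 24 * sin(0) * cos(120) = 0
y = 24 * sin(0) * sin(120) = 0
z = 24 * cos(0) = 24

(0, 0, 24)


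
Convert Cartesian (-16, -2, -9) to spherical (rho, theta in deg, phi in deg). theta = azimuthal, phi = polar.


rho = sqrt((-16)^2 + (-2)^2 + (-9)^2) = 18.4662
theta = atan2(-2, -16) = 187.125 deg
phi = acos(-9/18.4662) = 119.1683 deg

rho = 18.4662, theta = 187.125 deg, phi = 119.1683 deg


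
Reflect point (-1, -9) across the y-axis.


Reflection across y-axis: (x, y) -> (-x, y)
(-1, -9) -> (1, -9)

(1, -9)


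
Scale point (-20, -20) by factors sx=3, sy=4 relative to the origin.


Scaling: (x*sx, y*sy) = (-20*3, -20*4) = (-60, -80)

(-60, -80)


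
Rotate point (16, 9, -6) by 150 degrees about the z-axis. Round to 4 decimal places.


x' = 16*cos(150) - 9*sin(150) = -18.3564
y' = 16*sin(150) + 9*cos(150) = 0.2058
z' = -6

(-18.3564, 0.2058, -6)


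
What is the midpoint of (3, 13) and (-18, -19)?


Midpoint = ((3+-18)/2, (13+-19)/2) = (-7.5, -3)

(-7.5, -3)


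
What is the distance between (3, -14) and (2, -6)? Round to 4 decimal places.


d = sqrt((2-3)^2 + (-6--14)^2) = 8.0623

8.0623


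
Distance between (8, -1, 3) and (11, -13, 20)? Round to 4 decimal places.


d = sqrt((11-8)^2 + (-13--1)^2 + (20-3)^2) = 21.0238

21.0238


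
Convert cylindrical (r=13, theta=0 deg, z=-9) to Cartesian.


x = 13 * cos(0) = 13
y = 13 * sin(0) = 0
z = -9

(13, 0, -9)


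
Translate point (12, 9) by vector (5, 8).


Translation: (x+dx, y+dy) = (12+5, 9+8) = (17, 17)

(17, 17)


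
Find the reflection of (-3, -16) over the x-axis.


Reflection across x-axis: (x, y) -> (x, -y)
(-3, -16) -> (-3, 16)

(-3, 16)


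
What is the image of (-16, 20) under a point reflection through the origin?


Reflection through origin: (x, y) -> (-x, -y)
(-16, 20) -> (16, -20)

(16, -20)


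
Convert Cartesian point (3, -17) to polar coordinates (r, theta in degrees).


r = sqrt(3^2 + (-17)^2) = 17.2627
theta = atan2(-17, 3) = 280.008 degrees

r = 17.2627, theta = 280.008 degrees


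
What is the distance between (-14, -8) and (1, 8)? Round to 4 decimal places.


d = sqrt((1--14)^2 + (8--8)^2) = 21.9317

21.9317


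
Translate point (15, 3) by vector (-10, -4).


Translation: (x+dx, y+dy) = (15+-10, 3+-4) = (5, -1)

(5, -1)


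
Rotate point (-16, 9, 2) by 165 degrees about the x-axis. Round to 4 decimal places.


x' = -16
y' = 9*cos(165) - 2*sin(165) = -9.211
z' = 9*sin(165) + 2*cos(165) = 0.3975

(-16, -9.211, 0.3975)


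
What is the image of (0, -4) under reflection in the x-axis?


Reflection across x-axis: (x, y) -> (x, -y)
(0, -4) -> (0, 4)

(0, 4)


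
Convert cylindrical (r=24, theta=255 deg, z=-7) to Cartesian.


x = 24 * cos(255) = -6.2117
y = 24 * sin(255) = -23.1822
z = -7

(-6.2117, -23.1822, -7)


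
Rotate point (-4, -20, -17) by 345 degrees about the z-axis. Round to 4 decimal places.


x' = -4*cos(345) - -20*sin(345) = -9.0401
y' = -4*sin(345) + -20*cos(345) = -18.2832
z' = -17

(-9.0401, -18.2832, -17)


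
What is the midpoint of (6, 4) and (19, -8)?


Midpoint = ((6+19)/2, (4+-8)/2) = (12.5, -2)

(12.5, -2)


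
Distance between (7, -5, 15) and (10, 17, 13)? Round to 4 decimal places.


d = sqrt((10-7)^2 + (17--5)^2 + (13-15)^2) = 22.2935

22.2935


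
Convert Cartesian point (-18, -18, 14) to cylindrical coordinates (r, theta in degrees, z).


r = sqrt((-18)^2 + (-18)^2) = 25.4558
theta = atan2(-18, -18) = 225 deg
z = 14

r = 25.4558, theta = 225 deg, z = 14


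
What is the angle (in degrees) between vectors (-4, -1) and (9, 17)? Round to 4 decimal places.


dot = -4*9 + -1*17 = -53
|u| = 4.1231, |v| = 19.2354
cos(angle) = -0.6683
angle = 131.9335 degrees

131.9335 degrees


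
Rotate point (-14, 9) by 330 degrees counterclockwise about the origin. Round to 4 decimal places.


x' = -14*cos(330) - 9*sin(330) = -7.6244
y' = -14*sin(330) + 9*cos(330) = 14.7942

(-7.6244, 14.7942)


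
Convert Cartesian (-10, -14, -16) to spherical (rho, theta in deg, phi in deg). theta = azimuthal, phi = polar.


rho = sqrt((-10)^2 + (-14)^2 + (-16)^2) = 23.4947
theta = atan2(-14, -10) = 234.4623 deg
phi = acos(-16/23.4947) = 132.9222 deg

rho = 23.4947, theta = 234.4623 deg, phi = 132.9222 deg


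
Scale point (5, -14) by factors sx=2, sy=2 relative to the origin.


Scaling: (x*sx, y*sy) = (5*2, -14*2) = (10, -28)

(10, -28)


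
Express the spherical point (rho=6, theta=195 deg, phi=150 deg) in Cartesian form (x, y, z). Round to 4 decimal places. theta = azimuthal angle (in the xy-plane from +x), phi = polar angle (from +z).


x = 6 * sin(150) * cos(195) = -2.8978
y = 6 * sin(150) * sin(195) = -0.7765
z = 6 * cos(150) = -5.1962

(-2.8978, -0.7765, -5.1962)


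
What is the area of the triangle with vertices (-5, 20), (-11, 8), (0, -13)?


Area = |x1(y2-y3) + x2(y3-y1) + x3(y1-y2)| / 2
= |-5*(8--13) + -11*(-13-20) + 0*(20-8)| / 2
= 129

129


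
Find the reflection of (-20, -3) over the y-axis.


Reflection across y-axis: (x, y) -> (-x, y)
(-20, -3) -> (20, -3)

(20, -3)


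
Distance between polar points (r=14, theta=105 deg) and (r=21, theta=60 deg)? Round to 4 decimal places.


d = sqrt(r1^2 + r2^2 - 2*r1*r2*cos(t2-t1))
d = sqrt(14^2 + 21^2 - 2*14*21*cos(60-105)) = 14.8735

14.8735


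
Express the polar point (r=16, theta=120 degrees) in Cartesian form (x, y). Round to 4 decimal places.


x = 16 * cos(120) = -8
y = 16 * sin(120) = 13.8564

(-8, 13.8564)


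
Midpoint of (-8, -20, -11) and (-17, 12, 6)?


Midpoint = ((-8+-17)/2, (-20+12)/2, (-11+6)/2) = (-12.5, -4, -2.5)

(-12.5, -4, -2.5)


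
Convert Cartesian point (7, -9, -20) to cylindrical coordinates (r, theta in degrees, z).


r = sqrt(7^2 + (-9)^2) = 11.4018
theta = atan2(-9, 7) = 307.875 deg
z = -20

r = 11.4018, theta = 307.875 deg, z = -20


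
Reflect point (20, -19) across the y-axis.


Reflection across y-axis: (x, y) -> (-x, y)
(20, -19) -> (-20, -19)

(-20, -19)


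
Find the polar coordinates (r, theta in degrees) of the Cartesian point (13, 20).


r = sqrt(13^2 + 20^2) = 23.8537
theta = atan2(20, 13) = 56.9761 degrees

r = 23.8537, theta = 56.9761 degrees


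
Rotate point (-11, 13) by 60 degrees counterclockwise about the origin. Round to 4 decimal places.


x' = -11*cos(60) - 13*sin(60) = -16.7583
y' = -11*sin(60) + 13*cos(60) = -3.0263

(-16.7583, -3.0263)


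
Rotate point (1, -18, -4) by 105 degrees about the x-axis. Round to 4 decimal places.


x' = 1
y' = -18*cos(105) - -4*sin(105) = 8.5224
z' = -18*sin(105) + -4*cos(105) = -16.3514

(1, 8.5224, -16.3514)


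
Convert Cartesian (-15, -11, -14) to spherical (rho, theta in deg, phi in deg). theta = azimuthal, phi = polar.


rho = sqrt((-15)^2 + (-11)^2 + (-14)^2) = 23.2809
theta = atan2(-11, -15) = 216.2538 deg
phi = acos(-14/23.2809) = 126.9668 deg

rho = 23.2809, theta = 216.2538 deg, phi = 126.9668 deg


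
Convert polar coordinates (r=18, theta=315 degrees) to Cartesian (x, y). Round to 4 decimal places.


x = 18 * cos(315) = 12.7279
y = 18 * sin(315) = -12.7279

(12.7279, -12.7279)


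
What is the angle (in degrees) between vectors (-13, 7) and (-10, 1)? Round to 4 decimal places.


dot = -13*-10 + 7*1 = 137
|u| = 14.7648, |v| = 10.0499
cos(angle) = 0.9233
angle = 22.5902 degrees

22.5902 degrees


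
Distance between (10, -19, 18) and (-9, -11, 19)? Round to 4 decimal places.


d = sqrt((-9-10)^2 + (-11--19)^2 + (19-18)^2) = 20.6398

20.6398


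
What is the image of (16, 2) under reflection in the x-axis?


Reflection across x-axis: (x, y) -> (x, -y)
(16, 2) -> (16, -2)

(16, -2)


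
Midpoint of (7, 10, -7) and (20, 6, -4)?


Midpoint = ((7+20)/2, (10+6)/2, (-7+-4)/2) = (13.5, 8, -5.5)

(13.5, 8, -5.5)


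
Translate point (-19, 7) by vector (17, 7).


Translation: (x+dx, y+dy) = (-19+17, 7+7) = (-2, 14)

(-2, 14)


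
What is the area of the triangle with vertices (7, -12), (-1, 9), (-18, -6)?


Area = |x1(y2-y3) + x2(y3-y1) + x3(y1-y2)| / 2
= |7*(9--6) + -1*(-6--12) + -18*(-12-9)| / 2
= 238.5

238.5


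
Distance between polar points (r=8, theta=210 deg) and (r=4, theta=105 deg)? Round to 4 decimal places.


d = sqrt(r1^2 + r2^2 - 2*r1*r2*cos(t2-t1))
d = sqrt(8^2 + 4^2 - 2*8*4*cos(105-210)) = 9.8267

9.8267


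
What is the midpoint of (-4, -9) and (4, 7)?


Midpoint = ((-4+4)/2, (-9+7)/2) = (0, -1)

(0, -1)


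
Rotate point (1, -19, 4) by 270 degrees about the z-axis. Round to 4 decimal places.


x' = 1*cos(270) - -19*sin(270) = -19
y' = 1*sin(270) + -19*cos(270) = -1
z' = 4

(-19, -1, 4)


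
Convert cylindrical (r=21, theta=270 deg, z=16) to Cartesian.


x = 21 * cos(270) = 0
y = 21 * sin(270) = -21
z = 16

(0, -21, 16)


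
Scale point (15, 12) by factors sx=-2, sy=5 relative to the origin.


Scaling: (x*sx, y*sy) = (15*-2, 12*5) = (-30, 60)

(-30, 60)


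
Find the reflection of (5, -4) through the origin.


Reflection through origin: (x, y) -> (-x, -y)
(5, -4) -> (-5, 4)

(-5, 4)


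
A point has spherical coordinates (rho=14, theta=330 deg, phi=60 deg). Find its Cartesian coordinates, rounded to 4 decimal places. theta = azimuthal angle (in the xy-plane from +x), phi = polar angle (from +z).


x = 14 * sin(60) * cos(330) = 10.5
y = 14 * sin(60) * sin(330) = -6.0622
z = 14 * cos(60) = 7

(10.5, -6.0622, 7)


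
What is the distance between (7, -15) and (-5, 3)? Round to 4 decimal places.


d = sqrt((-5-7)^2 + (3--15)^2) = 21.6333

21.6333


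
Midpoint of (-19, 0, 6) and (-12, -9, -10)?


Midpoint = ((-19+-12)/2, (0+-9)/2, (6+-10)/2) = (-15.5, -4.5, -2)

(-15.5, -4.5, -2)


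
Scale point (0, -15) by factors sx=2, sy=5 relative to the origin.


Scaling: (x*sx, y*sy) = (0*2, -15*5) = (0, -75)

(0, -75)


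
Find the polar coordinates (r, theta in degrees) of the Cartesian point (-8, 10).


r = sqrt((-8)^2 + 10^2) = 12.8062
theta = atan2(10, -8) = 128.6598 degrees

r = 12.8062, theta = 128.6598 degrees


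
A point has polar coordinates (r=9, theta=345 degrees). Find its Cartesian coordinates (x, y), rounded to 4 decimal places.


x = 9 * cos(345) = 8.6933
y = 9 * sin(345) = -2.3294

(8.6933, -2.3294)


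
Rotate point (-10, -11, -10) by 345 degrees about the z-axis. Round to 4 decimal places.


x' = -10*cos(345) - -11*sin(345) = -12.5063
y' = -10*sin(345) + -11*cos(345) = -8.037
z' = -10

(-12.5063, -8.037, -10)


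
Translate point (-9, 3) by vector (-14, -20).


Translation: (x+dx, y+dy) = (-9+-14, 3+-20) = (-23, -17)

(-23, -17)


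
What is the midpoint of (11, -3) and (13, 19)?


Midpoint = ((11+13)/2, (-3+19)/2) = (12, 8)

(12, 8)


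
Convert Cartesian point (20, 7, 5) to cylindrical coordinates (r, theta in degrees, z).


r = sqrt(20^2 + 7^2) = 21.1896
theta = atan2(7, 20) = 19.29 deg
z = 5

r = 21.1896, theta = 19.29 deg, z = 5


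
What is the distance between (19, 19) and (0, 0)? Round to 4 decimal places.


d = sqrt((0-19)^2 + (0-19)^2) = 26.8701

26.8701


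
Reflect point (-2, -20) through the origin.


Reflection through origin: (x, y) -> (-x, -y)
(-2, -20) -> (2, 20)

(2, 20)


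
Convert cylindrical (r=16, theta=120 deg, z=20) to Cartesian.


x = 16 * cos(120) = -8
y = 16 * sin(120) = 13.8564
z = 20

(-8, 13.8564, 20)


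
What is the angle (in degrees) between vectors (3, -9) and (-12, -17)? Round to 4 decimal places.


dot = 3*-12 + -9*-17 = 117
|u| = 9.4868, |v| = 20.8087
cos(angle) = 0.5927
angle = 53.6525 degrees

53.6525 degrees


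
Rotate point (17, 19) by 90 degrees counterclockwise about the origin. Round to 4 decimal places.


x' = 17*cos(90) - 19*sin(90) = -19
y' = 17*sin(90) + 19*cos(90) = 17

(-19, 17)


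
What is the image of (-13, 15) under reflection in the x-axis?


Reflection across x-axis: (x, y) -> (x, -y)
(-13, 15) -> (-13, -15)

(-13, -15)


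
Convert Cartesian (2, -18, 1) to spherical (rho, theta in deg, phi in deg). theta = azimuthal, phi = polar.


rho = sqrt(2^2 + (-18)^2 + 1^2) = 18.1384
theta = atan2(-18, 2) = 276.3402 deg
phi = acos(1/18.1384) = 86.8396 deg

rho = 18.1384, theta = 276.3402 deg, phi = 86.8396 deg


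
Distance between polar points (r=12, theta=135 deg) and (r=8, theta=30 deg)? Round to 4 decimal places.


d = sqrt(r1^2 + r2^2 - 2*r1*r2*cos(t2-t1))
d = sqrt(12^2 + 8^2 - 2*12*8*cos(30-135)) = 16.0528

16.0528


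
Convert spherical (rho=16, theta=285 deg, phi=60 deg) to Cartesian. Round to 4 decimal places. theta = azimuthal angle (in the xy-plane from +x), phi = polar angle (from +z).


x = 16 * sin(60) * cos(285) = 3.5863
y = 16 * sin(60) * sin(285) = -13.3843
z = 16 * cos(60) = 8

(3.5863, -13.3843, 8)


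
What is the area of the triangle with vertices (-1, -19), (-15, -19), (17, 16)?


Area = |x1(y2-y3) + x2(y3-y1) + x3(y1-y2)| / 2
= |-1*(-19-16) + -15*(16--19) + 17*(-19--19)| / 2
= 245

245


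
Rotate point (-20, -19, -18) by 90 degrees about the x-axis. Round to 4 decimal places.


x' = -20
y' = -19*cos(90) - -18*sin(90) = 18
z' = -19*sin(90) + -18*cos(90) = -19

(-20, 18, -19)


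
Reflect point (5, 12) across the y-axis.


Reflection across y-axis: (x, y) -> (-x, y)
(5, 12) -> (-5, 12)

(-5, 12)


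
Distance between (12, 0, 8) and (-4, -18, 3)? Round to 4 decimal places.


d = sqrt((-4-12)^2 + (-18-0)^2 + (3-8)^2) = 24.5967

24.5967


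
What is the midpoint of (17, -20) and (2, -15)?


Midpoint = ((17+2)/2, (-20+-15)/2) = (9.5, -17.5)

(9.5, -17.5)


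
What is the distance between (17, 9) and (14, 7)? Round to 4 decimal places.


d = sqrt((14-17)^2 + (7-9)^2) = 3.6056

3.6056


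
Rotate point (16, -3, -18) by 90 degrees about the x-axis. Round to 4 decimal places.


x' = 16
y' = -3*cos(90) - -18*sin(90) = 18
z' = -3*sin(90) + -18*cos(90) = -3

(16, 18, -3)


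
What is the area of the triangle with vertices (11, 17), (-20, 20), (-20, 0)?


Area = |x1(y2-y3) + x2(y3-y1) + x3(y1-y2)| / 2
= |11*(20-0) + -20*(0-17) + -20*(17-20)| / 2
= 310

310
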